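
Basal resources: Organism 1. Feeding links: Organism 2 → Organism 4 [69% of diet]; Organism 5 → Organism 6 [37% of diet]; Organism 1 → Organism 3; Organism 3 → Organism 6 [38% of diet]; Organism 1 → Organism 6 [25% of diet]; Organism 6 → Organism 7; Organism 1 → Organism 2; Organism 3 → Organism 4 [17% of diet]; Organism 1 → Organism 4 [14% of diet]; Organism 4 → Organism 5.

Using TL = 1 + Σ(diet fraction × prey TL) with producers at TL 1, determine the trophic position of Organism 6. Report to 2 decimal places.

Organism 2: 1 + 1 = 2
Organism 3: 1 + 1 = 2
Organism 4: 1 + (0.17×2 + 0.14×1 + 0.69×2) = 2.86
Organism 5: 1 + 2.86 = 3.86
Organism 6: 1 + (0.38×2 + 0.25×1 + 0.37×3.86) = 3.4382
Organism 7: 1 + 3.4382 = 4.4382

3.44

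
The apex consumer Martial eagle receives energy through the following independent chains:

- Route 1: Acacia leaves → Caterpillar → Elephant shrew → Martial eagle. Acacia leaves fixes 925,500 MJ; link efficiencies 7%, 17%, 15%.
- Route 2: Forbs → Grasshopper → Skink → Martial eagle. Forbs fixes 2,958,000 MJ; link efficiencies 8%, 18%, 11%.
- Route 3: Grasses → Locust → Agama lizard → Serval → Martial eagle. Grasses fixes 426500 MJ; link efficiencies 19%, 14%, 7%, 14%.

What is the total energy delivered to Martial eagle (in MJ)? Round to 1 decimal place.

Route 1: 925500 × 0.07 × 0.17 × 0.15 = 1652.0175 MJ
Route 2: 2958000 × 0.08 × 0.18 × 0.11 = 4685.472 MJ
Route 3: 426500 × 0.19 × 0.14 × 0.07 × 0.14 = 111.18002 MJ
Total at Martial eagle: 1652.0175 + 4685.472 + 111.18002 = 6448.66952 MJ

6448.7 MJ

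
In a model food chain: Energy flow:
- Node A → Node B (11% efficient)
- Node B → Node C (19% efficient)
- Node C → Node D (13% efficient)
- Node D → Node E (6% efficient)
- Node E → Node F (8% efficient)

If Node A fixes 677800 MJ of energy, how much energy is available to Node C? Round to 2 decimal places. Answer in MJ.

Node B: 677800 × 0.11 = 74558 MJ
Node C: 74558 × 0.19 = 14166.02 MJ

14166.02 MJ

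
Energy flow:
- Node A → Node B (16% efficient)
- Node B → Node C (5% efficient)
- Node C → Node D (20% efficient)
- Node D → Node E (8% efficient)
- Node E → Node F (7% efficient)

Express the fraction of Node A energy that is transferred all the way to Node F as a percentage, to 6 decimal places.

0.000896%

Product of link efficiencies: 0.16 × 0.05 × 0.2 × 0.08 × 0.07 = 0.00000896
As a percentage: 0.00000896 × 100 = 0.000896%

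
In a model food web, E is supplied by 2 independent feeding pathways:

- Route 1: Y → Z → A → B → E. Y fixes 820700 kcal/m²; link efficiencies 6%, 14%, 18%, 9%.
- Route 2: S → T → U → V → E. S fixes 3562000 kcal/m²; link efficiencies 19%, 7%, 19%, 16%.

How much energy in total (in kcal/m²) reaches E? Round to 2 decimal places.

1551.87 kcal/m²

Route 1: 820700 × 0.06 × 0.14 × 0.18 × 0.09 = 111.680856 kcal/m²
Route 2: 3562000 × 0.19 × 0.07 × 0.19 × 0.16 = 1440.18784 kcal/m²
Total at E: 111.680856 + 1440.18784 = 1551.868696 kcal/m²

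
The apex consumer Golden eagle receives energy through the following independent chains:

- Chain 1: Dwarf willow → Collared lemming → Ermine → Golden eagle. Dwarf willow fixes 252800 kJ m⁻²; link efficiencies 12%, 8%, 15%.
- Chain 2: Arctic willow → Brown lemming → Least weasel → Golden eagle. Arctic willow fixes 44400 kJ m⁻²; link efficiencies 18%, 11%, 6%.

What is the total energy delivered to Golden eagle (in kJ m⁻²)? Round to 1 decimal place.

Chain 1: 252800 × 0.12 × 0.08 × 0.15 = 364.032 kJ m⁻²
Chain 2: 44400 × 0.18 × 0.11 × 0.06 = 52.7472 kJ m⁻²
Total at Golden eagle: 364.032 + 52.7472 = 416.7792 kJ m⁻²

416.8 kJ m⁻²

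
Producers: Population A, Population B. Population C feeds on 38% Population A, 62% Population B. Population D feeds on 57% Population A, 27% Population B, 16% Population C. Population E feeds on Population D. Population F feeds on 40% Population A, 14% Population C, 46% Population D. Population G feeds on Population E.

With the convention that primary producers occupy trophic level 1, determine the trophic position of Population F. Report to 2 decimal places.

Population C: 1 + (0.38×1 + 0.62×1) = 2
Population D: 1 + (0.57×1 + 0.27×1 + 0.16×2) = 2.16
Population E: 1 + 2.16 = 3.16
Population F: 1 + (0.4×1 + 0.14×2 + 0.46×2.16) = 2.6736
Population G: 1 + 3.16 = 4.16

2.67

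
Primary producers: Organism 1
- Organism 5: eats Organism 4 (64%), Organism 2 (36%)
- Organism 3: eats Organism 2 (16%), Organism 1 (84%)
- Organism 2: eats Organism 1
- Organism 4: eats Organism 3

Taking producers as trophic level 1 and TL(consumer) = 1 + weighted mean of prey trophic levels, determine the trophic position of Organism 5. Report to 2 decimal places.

3.74

Organism 2: 1 + 1 = 2
Organism 3: 1 + (0.16×2 + 0.84×1) = 2.16
Organism 4: 1 + 2.16 = 3.16
Organism 5: 1 + (0.64×3.16 + 0.36×2) = 3.7424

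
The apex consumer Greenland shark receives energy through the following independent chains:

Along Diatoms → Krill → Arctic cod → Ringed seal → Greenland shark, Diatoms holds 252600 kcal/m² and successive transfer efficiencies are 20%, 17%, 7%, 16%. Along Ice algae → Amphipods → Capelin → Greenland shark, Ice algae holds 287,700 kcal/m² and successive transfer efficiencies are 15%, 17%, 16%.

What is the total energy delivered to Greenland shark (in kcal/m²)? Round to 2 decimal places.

Via Diatoms: 252600 × 0.2 × 0.17 × 0.07 × 0.16 = 96.19008 kcal/m²
Via Ice algae: 287700 × 0.15 × 0.17 × 0.16 = 1173.816 kcal/m²
Total at Greenland shark: 96.19008 + 1173.816 = 1270.00608 kcal/m²

1270.01 kcal/m²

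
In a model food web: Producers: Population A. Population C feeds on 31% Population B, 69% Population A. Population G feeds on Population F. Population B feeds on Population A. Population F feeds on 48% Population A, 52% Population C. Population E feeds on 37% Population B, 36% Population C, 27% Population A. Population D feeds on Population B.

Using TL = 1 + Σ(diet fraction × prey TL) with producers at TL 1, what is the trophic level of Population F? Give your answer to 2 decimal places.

Population B: 1 + 1 = 2
Population C: 1 + (0.31×2 + 0.69×1) = 2.31
Population D: 1 + 2 = 3
Population E: 1 + (0.37×2 + 0.36×2.31 + 0.27×1) = 2.8416
Population F: 1 + (0.48×1 + 0.52×2.31) = 2.6812
Population G: 1 + 2.6812 = 3.6812

2.68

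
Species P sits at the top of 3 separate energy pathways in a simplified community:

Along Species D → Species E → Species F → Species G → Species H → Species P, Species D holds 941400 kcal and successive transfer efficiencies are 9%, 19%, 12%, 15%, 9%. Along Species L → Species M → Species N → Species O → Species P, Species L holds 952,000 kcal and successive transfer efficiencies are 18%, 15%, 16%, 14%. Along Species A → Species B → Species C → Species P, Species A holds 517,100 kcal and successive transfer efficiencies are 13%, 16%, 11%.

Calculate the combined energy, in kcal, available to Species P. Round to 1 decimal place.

1785.0 kcal

Via Species D: 941400 × 0.09 × 0.19 × 0.12 × 0.15 × 0.09 = 26.0786628 kcal
Via Species L: 952000 × 0.18 × 0.15 × 0.16 × 0.14 = 575.7696 kcal
Via Species A: 517100 × 0.13 × 0.16 × 0.11 = 1183.1248 kcal
Total at Species P: 26.0786628 + 575.7696 + 1183.1248 = 1784.9730628 kcal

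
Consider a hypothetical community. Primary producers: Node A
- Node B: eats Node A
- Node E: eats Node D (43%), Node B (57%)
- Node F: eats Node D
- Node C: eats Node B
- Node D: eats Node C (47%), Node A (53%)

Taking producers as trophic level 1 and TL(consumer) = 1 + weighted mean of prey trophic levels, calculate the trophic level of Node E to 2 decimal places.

Node B: 1 + 1 = 2
Node C: 1 + 2 = 3
Node D: 1 + (0.47×3 + 0.53×1) = 2.94
Node E: 1 + (0.43×2.94 + 0.57×2) = 3.4042
Node F: 1 + 2.94 = 3.94

3.40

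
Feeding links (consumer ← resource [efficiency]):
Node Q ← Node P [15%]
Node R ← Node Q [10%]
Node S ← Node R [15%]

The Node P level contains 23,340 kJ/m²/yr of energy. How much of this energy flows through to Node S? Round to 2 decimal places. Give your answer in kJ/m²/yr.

Node Q: 23340 × 0.15 = 3501 kJ/m²/yr
Node R: 3501 × 0.1 = 350.1 kJ/m²/yr
Node S: 350.1 × 0.15 = 52.515 kJ/m²/yr

52.52 kJ/m²/yr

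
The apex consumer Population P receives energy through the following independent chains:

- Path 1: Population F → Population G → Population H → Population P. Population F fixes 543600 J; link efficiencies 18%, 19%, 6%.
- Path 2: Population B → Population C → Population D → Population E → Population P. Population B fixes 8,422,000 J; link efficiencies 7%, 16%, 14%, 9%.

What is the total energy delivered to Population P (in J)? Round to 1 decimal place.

Path 1: 543600 × 0.18 × 0.19 × 0.06 = 1115.4672 J
Path 2: 8422000 × 0.07 × 0.16 × 0.14 × 0.09 = 1188.51264 J
Total at Population P: 1115.4672 + 1188.51264 = 2303.97984 J

2304.0 J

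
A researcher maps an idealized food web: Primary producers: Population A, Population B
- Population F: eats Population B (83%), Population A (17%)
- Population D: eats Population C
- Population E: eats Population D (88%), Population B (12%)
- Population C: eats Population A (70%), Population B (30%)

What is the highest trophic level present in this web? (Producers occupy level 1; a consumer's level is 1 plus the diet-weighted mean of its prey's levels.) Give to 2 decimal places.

3.76

Population C: 1 + (0.7×1 + 0.3×1) = 2
Population D: 1 + 2 = 3
Population E: 1 + (0.88×3 + 0.12×1) = 3.76
Population F: 1 + (0.83×1 + 0.17×1) = 2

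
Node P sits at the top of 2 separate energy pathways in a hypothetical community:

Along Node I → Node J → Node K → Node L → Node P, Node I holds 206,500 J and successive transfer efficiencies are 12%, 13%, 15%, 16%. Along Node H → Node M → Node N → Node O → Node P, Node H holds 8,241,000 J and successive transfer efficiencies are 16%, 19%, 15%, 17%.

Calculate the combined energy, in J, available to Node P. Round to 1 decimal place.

6465.7 J

Via Node I: 206500 × 0.12 × 0.13 × 0.15 × 0.16 = 77.3136 J
Via Node H: 8241000 × 0.16 × 0.19 × 0.15 × 0.17 = 6388.4232 J
Total at Node P: 77.3136 + 6388.4232 = 6465.7368 J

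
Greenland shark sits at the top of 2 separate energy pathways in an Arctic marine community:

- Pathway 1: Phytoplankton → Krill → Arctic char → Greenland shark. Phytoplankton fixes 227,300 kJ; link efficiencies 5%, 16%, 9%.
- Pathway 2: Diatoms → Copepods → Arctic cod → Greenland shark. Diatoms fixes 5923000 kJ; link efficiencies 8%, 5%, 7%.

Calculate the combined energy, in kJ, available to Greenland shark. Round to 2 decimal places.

1822.10 kJ

Pathway 1: 227300 × 0.05 × 0.16 × 0.09 = 163.656 kJ
Pathway 2: 5923000 × 0.08 × 0.05 × 0.07 = 1658.44 kJ
Total at Greenland shark: 163.656 + 1658.44 = 1822.096 kJ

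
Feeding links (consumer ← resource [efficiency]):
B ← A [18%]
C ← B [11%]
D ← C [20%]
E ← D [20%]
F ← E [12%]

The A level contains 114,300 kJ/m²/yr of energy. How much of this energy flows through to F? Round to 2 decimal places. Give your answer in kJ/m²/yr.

B: 114300 × 0.18 = 20574 kJ/m²/yr
C: 20574 × 0.11 = 2263.14 kJ/m²/yr
D: 2263.14 × 0.2 = 452.628 kJ/m²/yr
E: 452.628 × 0.2 = 90.5256 kJ/m²/yr
F: 90.5256 × 0.12 = 10.863072 kJ/m²/yr

10.86 kJ/m²/yr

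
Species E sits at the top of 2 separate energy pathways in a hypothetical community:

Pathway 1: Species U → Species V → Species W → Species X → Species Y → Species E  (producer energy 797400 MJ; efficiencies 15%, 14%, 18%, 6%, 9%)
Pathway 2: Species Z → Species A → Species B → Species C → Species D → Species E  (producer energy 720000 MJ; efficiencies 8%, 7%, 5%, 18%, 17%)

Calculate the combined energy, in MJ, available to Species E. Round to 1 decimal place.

22.4 MJ

Pathway 1: 797400 × 0.15 × 0.14 × 0.18 × 0.06 × 0.09 = 16.2765288 MJ
Pathway 2: 720000 × 0.08 × 0.07 × 0.05 × 0.18 × 0.17 = 6.16896 MJ
Total at Species E: 16.2765288 + 6.16896 = 22.4454888 MJ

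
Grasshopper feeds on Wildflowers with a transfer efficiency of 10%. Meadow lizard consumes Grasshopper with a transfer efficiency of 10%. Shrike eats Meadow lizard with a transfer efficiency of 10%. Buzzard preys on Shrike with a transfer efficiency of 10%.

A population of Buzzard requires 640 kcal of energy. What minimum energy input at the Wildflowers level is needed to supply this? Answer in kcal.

Cumulative transfer efficiency: 0.1 × 0.1 × 0.1 × 0.1 = 0.0001
Wildflowers energy = 640 / 0.0001 = 6400000 kcal

6400000 kcal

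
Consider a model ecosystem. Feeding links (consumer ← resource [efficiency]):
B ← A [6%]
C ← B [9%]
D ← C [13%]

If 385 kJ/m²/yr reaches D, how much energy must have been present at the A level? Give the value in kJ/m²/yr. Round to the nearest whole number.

Cumulative transfer efficiency: 0.06 × 0.09 × 0.13 = 0.000702
A energy = 385 / 0.000702 = 548433 kJ/m²/yr

548433 kJ/m²/yr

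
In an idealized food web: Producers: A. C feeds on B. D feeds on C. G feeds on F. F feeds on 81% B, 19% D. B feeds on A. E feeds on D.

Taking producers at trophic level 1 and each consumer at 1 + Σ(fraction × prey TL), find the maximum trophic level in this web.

B: 1 + 1 = 2
C: 1 + 2 = 3
D: 1 + 3 = 4
E: 1 + 4 = 5
F: 1 + (0.81×2 + 0.19×4) = 3.38
G: 1 + 3.38 = 4.38

5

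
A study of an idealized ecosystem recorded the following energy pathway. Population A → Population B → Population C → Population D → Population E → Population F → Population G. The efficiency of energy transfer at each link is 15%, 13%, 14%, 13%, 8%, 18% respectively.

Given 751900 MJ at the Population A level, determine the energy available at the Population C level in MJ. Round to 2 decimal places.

Population B: 751900 × 0.15 = 112785 MJ
Population C: 112785 × 0.13 = 14662.05 MJ

14662.05 MJ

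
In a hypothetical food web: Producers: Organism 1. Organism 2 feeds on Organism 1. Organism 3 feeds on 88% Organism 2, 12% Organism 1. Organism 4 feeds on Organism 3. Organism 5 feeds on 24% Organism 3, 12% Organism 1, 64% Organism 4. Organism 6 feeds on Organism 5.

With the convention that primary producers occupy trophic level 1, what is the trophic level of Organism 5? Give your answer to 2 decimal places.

4.29

Organism 2: 1 + 1 = 2
Organism 3: 1 + (0.88×2 + 0.12×1) = 2.88
Organism 4: 1 + 2.88 = 3.88
Organism 5: 1 + (0.24×2.88 + 0.12×1 + 0.64×3.88) = 4.2944
Organism 6: 1 + 4.2944 = 5.2944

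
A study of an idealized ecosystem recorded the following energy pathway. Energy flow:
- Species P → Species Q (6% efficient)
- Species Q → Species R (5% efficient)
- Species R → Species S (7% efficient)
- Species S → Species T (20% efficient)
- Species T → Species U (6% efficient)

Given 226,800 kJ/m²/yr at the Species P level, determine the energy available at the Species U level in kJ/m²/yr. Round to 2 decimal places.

Species Q: 226800 × 0.06 = 13608 kJ/m²/yr
Species R: 13608 × 0.05 = 680.4 kJ/m²/yr
Species S: 680.4 × 0.07 = 47.628 kJ/m²/yr
Species T: 47.628 × 0.2 = 9.5256 kJ/m²/yr
Species U: 9.5256 × 0.06 = 0.571536 kJ/m²/yr

0.57 kJ/m²/yr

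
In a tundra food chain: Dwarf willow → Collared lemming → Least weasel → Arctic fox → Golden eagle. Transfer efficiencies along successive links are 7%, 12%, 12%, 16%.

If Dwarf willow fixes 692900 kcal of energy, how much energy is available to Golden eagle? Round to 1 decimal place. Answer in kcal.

111.8 kcal

Collared lemming: 692900 × 0.07 = 48503 kcal
Least weasel: 48503 × 0.12 = 5820.36 kcal
Arctic fox: 5820.36 × 0.12 = 698.4432 kcal
Golden eagle: 698.4432 × 0.16 = 111.750912 kcal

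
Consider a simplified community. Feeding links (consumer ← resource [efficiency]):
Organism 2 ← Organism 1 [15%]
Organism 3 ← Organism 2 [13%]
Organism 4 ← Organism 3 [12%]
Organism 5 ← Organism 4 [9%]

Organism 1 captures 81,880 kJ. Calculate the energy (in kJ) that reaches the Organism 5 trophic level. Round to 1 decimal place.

Organism 2: 81880 × 0.15 = 12282 kJ
Organism 3: 12282 × 0.13 = 1596.66 kJ
Organism 4: 1596.66 × 0.12 = 191.5992 kJ
Organism 5: 191.5992 × 0.09 = 17.243928 kJ

17.2 kJ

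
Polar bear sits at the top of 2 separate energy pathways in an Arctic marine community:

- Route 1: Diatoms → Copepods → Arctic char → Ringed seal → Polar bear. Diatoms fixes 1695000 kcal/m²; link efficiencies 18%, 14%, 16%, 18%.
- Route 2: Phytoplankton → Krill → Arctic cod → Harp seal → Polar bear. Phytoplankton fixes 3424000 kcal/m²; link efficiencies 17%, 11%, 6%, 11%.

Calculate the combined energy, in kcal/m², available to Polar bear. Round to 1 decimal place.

Route 1: 1695000 × 0.18 × 0.14 × 0.16 × 0.18 = 1230.1632 kcal/m²
Route 2: 3424000 × 0.17 × 0.11 × 0.06 × 0.11 = 422.59008 kcal/m²
Total at Polar bear: 1230.1632 + 422.59008 = 1652.75328 kcal/m²

1652.8 kcal/m²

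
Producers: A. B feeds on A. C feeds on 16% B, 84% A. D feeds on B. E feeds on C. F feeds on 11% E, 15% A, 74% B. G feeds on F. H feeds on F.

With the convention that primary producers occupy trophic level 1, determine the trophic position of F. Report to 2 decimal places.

B: 1 + 1 = 2
C: 1 + (0.16×2 + 0.84×1) = 2.16
D: 1 + 2 = 3
E: 1 + 2.16 = 3.16
F: 1 + (0.11×3.16 + 0.15×1 + 0.74×2) = 2.9776
G: 1 + 2.9776 = 3.9776
H: 1 + 2.9776 = 3.9776

2.98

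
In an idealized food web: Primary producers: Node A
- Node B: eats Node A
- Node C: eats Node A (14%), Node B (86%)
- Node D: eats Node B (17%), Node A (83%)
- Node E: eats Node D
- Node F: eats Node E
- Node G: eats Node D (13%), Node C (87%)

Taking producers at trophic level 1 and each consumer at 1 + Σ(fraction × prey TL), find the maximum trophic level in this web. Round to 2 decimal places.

Node B: 1 + 1 = 2
Node C: 1 + (0.14×1 + 0.86×2) = 2.86
Node D: 1 + (0.17×2 + 0.83×1) = 2.17
Node E: 1 + 2.17 = 3.17
Node F: 1 + 3.17 = 4.17
Node G: 1 + (0.13×2.17 + 0.87×2.86) = 3.7703

4.17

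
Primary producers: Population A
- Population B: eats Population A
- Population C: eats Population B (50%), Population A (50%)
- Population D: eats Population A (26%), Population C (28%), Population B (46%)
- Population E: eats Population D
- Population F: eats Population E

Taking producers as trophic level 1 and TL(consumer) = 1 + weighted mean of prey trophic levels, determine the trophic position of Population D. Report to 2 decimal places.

Population B: 1 + 1 = 2
Population C: 1 + (0.5×2 + 0.5×1) = 2.5
Population D: 1 + (0.26×1 + 0.28×2.5 + 0.46×2) = 2.88
Population E: 1 + 2.88 = 3.88
Population F: 1 + 3.88 = 4.88

2.88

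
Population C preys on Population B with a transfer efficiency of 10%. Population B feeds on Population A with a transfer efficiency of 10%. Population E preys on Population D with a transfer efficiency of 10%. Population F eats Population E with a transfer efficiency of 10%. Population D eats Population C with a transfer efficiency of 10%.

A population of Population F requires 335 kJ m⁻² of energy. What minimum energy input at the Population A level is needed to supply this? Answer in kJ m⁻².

Cumulative transfer efficiency: 0.1 × 0.1 × 0.1 × 0.1 × 0.1 = 0.00001
Population A energy = 335 / 0.00001 = 33500000 kJ m⁻²

33500000 kJ m⁻²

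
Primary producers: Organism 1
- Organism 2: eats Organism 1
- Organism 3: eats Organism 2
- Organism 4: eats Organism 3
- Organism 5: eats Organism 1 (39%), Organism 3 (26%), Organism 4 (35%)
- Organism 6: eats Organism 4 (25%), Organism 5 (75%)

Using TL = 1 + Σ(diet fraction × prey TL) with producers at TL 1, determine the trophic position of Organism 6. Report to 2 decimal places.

4.68

Organism 2: 1 + 1 = 2
Organism 3: 1 + 2 = 3
Organism 4: 1 + 3 = 4
Organism 5: 1 + (0.39×1 + 0.26×3 + 0.35×4) = 3.57
Organism 6: 1 + (0.25×4 + 0.75×3.57) = 4.6775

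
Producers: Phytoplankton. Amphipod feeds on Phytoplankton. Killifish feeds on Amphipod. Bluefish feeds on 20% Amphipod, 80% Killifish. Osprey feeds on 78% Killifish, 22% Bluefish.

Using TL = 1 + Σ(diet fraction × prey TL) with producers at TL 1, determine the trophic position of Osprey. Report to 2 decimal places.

Amphipod: 1 + 1 = 2
Killifish: 1 + 2 = 3
Bluefish: 1 + (0.2×2 + 0.8×3) = 3.8
Osprey: 1 + (0.78×3 + 0.22×3.8) = 4.176

4.18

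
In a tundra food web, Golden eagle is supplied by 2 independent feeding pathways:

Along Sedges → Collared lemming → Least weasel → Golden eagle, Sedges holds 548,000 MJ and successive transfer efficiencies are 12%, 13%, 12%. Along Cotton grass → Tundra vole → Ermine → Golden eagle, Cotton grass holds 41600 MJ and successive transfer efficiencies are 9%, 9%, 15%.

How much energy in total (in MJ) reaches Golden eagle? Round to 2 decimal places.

1076.40 MJ

Via Sedges: 548000 × 0.12 × 0.13 × 0.12 = 1025.856 MJ
Via Cotton grass: 41600 × 0.09 × 0.09 × 0.15 = 50.544 MJ
Total at Golden eagle: 1025.856 + 50.544 = 1076.4 MJ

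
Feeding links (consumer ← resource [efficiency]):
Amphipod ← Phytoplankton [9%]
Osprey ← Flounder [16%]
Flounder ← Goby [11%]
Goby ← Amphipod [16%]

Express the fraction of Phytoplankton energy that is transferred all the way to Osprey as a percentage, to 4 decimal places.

0.0253%

Product of link efficiencies: 0.09 × 0.16 × 0.11 × 0.16 = 0.00025344
As a percentage: 0.00025344 × 100 = 0.0253%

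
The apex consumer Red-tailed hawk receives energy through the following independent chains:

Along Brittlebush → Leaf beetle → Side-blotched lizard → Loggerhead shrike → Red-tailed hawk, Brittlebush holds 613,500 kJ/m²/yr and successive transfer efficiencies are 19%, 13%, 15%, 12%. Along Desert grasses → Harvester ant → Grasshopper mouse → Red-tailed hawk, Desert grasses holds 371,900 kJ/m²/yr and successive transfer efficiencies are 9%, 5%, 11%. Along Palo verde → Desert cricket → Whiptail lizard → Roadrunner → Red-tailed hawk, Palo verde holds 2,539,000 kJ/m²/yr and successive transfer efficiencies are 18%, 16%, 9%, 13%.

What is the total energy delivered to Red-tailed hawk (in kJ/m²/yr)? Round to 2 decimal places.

1312.39 kJ/m²/yr

Via Brittlebush: 613500 × 0.19 × 0.13 × 0.15 × 0.12 = 272.7621 kJ/m²/yr
Via Desert grasses: 371900 × 0.09 × 0.05 × 0.11 = 184.0905 kJ/m²/yr
Via Palo verde: 2539000 × 0.18 × 0.16 × 0.09 × 0.13 = 855.54144 kJ/m²/yr
Total at Red-tailed hawk: 272.7621 + 184.0905 + 855.54144 = 1312.39404 kJ/m²/yr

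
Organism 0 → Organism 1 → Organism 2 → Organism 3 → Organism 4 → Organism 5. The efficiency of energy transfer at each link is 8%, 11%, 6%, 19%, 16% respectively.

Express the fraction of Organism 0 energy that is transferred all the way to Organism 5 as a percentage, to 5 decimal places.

0.00161%

Product of link efficiencies: 0.08 × 0.11 × 0.06 × 0.19 × 0.16 = 0.0000160512
As a percentage: 0.0000160512 × 100 = 0.00161%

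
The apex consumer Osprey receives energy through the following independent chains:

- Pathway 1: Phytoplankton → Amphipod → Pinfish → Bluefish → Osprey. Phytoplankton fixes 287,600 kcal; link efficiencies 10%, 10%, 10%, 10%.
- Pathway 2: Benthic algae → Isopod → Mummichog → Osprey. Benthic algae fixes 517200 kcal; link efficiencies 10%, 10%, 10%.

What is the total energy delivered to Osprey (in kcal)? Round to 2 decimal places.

545.96 kcal

Pathway 1: 287600 × 0.1 × 0.1 × 0.1 × 0.1 = 28.76 kcal
Pathway 2: 517200 × 0.1 × 0.1 × 0.1 = 517.2 kcal
Total at Osprey: 28.76 + 517.2 = 545.96 kcal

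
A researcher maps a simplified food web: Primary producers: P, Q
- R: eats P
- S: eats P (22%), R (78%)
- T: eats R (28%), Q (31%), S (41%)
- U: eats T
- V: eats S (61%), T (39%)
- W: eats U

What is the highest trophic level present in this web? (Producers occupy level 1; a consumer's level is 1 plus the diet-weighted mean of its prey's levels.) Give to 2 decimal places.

R: 1 + 1 = 2
S: 1 + (0.22×1 + 0.78×2) = 2.78
T: 1 + (0.28×2 + 0.31×1 + 0.41×2.78) = 3.0098
U: 1 + 3.0098 = 4.0098
V: 1 + (0.61×2.78 + 0.39×3.0098) = 3.869622
W: 1 + 4.0098 = 5.0098

5.01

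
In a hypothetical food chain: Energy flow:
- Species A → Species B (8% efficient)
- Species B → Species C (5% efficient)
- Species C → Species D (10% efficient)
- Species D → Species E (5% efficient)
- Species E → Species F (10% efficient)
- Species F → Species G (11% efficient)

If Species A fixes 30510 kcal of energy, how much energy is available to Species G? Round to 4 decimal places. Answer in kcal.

Species B: 30510 × 0.08 = 2440.8 kcal
Species C: 2440.8 × 0.05 = 122.04 kcal
Species D: 122.04 × 0.1 = 12.204 kcal
Species E: 12.204 × 0.05 = 0.6102 kcal
Species F: 0.6102 × 0.1 = 0.06102 kcal
Species G: 0.06102 × 0.11 = 0.0067122 kcal

0.0067 kcal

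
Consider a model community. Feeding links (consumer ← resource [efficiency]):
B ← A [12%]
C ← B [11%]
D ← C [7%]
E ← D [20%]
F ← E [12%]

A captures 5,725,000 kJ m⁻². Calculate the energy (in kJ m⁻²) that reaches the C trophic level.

B: 5725000 × 0.12 = 687000 kJ m⁻²
C: 687000 × 0.11 = 75570 kJ m⁻²

75570 kJ m⁻²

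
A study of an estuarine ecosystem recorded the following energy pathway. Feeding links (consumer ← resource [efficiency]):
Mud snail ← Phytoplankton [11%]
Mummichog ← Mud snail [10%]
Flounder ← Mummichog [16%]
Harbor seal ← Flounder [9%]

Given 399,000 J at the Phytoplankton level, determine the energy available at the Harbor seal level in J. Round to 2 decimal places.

63.20 J

Mud snail: 399000 × 0.11 = 43890 J
Mummichog: 43890 × 0.1 = 4389 J
Flounder: 4389 × 0.16 = 702.24 J
Harbor seal: 702.24 × 0.09 = 63.2016 J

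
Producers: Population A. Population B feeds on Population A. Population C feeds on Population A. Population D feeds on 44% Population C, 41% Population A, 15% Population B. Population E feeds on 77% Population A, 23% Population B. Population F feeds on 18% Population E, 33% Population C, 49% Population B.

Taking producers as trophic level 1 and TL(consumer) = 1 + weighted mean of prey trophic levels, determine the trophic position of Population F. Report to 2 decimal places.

3.04

Population B: 1 + 1 = 2
Population C: 1 + 1 = 2
Population D: 1 + (0.44×2 + 0.41×1 + 0.15×2) = 2.59
Population E: 1 + (0.77×1 + 0.23×2) = 2.23
Population F: 1 + (0.18×2.23 + 0.33×2 + 0.49×2) = 3.0414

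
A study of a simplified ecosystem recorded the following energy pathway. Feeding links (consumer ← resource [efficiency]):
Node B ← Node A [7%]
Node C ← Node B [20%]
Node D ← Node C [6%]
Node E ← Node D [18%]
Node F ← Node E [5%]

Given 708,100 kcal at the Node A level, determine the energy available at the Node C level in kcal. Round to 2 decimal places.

9913.40 kcal

Node B: 708100 × 0.07 = 49567 kcal
Node C: 49567 × 0.2 = 9913.4 kcal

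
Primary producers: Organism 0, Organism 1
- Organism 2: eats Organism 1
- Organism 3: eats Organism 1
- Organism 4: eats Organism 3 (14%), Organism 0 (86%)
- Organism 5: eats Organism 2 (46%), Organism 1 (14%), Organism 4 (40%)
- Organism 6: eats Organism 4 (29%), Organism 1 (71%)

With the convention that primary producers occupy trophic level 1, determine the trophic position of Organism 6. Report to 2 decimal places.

2.33

Organism 2: 1 + 1 = 2
Organism 3: 1 + 1 = 2
Organism 4: 1 + (0.14×2 + 0.86×1) = 2.14
Organism 5: 1 + (0.46×2 + 0.14×1 + 0.4×2.14) = 2.916
Organism 6: 1 + (0.29×2.14 + 0.71×1) = 2.3306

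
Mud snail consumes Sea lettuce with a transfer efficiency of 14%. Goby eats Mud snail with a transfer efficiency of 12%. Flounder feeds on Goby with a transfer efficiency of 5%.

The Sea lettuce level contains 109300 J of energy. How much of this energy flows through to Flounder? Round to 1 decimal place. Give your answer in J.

91.8 J

Mud snail: 109300 × 0.14 = 15302 J
Goby: 15302 × 0.12 = 1836.24 J
Flounder: 1836.24 × 0.05 = 91.812 J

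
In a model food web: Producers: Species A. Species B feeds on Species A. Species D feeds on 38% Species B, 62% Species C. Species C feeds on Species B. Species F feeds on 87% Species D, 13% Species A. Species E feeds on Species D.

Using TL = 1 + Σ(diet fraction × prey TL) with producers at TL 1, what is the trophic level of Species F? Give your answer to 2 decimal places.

Species B: 1 + 1 = 2
Species C: 1 + 2 = 3
Species D: 1 + (0.38×2 + 0.62×3) = 3.62
Species E: 1 + 3.62 = 4.62
Species F: 1 + (0.87×3.62 + 0.13×1) = 4.2794

4.28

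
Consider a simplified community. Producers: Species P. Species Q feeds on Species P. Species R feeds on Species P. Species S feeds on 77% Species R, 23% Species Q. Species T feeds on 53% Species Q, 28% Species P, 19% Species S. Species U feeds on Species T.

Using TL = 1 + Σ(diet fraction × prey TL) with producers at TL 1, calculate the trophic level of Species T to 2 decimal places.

2.91

Species Q: 1 + 1 = 2
Species R: 1 + 1 = 2
Species S: 1 + (0.77×2 + 0.23×2) = 3
Species T: 1 + (0.53×2 + 0.28×1 + 0.19×3) = 2.91
Species U: 1 + 2.91 = 3.91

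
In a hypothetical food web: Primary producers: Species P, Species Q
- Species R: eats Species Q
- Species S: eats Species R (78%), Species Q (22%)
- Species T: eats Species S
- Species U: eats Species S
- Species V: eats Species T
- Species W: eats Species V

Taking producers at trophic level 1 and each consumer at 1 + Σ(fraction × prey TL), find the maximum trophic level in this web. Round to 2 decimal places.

5.78

Species R: 1 + 1 = 2
Species S: 1 + (0.78×2 + 0.22×1) = 2.78
Species T: 1 + 2.78 = 3.78
Species U: 1 + 2.78 = 3.78
Species V: 1 + 3.78 = 4.78
Species W: 1 + 4.78 = 5.78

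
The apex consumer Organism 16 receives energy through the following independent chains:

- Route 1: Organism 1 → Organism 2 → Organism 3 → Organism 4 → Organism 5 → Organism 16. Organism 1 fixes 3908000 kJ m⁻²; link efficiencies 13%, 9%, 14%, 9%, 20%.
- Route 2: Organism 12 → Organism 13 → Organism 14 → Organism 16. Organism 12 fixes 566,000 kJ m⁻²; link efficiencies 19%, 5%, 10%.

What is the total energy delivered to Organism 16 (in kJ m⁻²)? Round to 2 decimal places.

Route 1: 3908000 × 0.13 × 0.09 × 0.14 × 0.09 × 0.2 = 115.223472 kJ m⁻²
Route 2: 566000 × 0.19 × 0.05 × 0.1 = 537.7 kJ m⁻²
Total at Organism 16: 115.223472 + 537.7 = 652.923472 kJ m⁻²

652.92 kJ m⁻²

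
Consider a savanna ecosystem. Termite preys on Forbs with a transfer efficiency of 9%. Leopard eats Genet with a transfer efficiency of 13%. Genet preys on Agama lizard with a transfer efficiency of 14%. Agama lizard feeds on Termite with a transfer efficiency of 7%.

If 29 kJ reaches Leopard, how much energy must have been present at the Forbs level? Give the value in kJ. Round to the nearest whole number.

252922 kJ

Cumulative transfer efficiency: 0.09 × 0.07 × 0.14 × 0.13 = 0.00011466
Forbs energy = 29 / 0.00011466 = 252922 kJ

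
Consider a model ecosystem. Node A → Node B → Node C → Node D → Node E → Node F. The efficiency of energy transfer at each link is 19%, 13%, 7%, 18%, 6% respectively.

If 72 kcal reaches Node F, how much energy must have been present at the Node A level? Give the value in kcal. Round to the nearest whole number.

Cumulative transfer efficiency: 0.19 × 0.13 × 0.07 × 0.18 × 0.06 = 0.0000186732
Node A energy = 72 / 0.0000186732 = 3855793 kcal

3855793 kcal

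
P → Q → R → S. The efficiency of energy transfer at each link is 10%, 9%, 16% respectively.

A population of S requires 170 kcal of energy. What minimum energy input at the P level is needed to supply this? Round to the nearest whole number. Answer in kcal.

118056 kcal

Cumulative transfer efficiency: 0.1 × 0.09 × 0.16 = 0.00144
P energy = 170 / 0.00144 = 118056 kcal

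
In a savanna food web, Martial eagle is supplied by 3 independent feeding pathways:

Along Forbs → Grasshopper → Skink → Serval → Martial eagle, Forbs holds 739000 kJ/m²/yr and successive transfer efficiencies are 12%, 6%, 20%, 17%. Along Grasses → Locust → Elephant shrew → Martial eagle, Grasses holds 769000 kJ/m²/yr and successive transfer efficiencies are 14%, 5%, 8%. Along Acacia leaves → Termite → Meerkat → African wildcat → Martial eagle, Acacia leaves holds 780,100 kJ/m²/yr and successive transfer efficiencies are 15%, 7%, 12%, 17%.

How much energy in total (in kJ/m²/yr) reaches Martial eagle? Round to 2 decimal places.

Via Forbs: 739000 × 0.12 × 0.06 × 0.2 × 0.17 = 180.9072 kJ/m²/yr
Via Grasses: 769000 × 0.14 × 0.05 × 0.08 = 430.64 kJ/m²/yr
Via Acacia leaves: 780100 × 0.15 × 0.07 × 0.12 × 0.17 = 167.09742 kJ/m²/yr
Total at Martial eagle: 180.9072 + 430.64 + 167.09742 = 778.64462 kJ/m²/yr

778.64 kJ/m²/yr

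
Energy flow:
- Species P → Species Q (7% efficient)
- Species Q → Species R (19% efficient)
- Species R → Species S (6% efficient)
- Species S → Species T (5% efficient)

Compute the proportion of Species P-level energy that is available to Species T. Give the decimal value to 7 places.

0.0000399

Product of link efficiencies: 0.07 × 0.19 × 0.06 × 0.05 = 0.0000399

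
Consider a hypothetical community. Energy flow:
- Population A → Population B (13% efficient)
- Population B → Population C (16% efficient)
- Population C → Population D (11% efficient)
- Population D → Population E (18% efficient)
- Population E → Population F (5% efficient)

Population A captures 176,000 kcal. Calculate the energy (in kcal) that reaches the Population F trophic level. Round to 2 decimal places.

Population B: 176000 × 0.13 = 22880 kcal
Population C: 22880 × 0.16 = 3660.8 kcal
Population D: 3660.8 × 0.11 = 402.688 kcal
Population E: 402.688 × 0.18 = 72.48384 kcal
Population F: 72.48384 × 0.05 = 3.624192 kcal

3.62 kcal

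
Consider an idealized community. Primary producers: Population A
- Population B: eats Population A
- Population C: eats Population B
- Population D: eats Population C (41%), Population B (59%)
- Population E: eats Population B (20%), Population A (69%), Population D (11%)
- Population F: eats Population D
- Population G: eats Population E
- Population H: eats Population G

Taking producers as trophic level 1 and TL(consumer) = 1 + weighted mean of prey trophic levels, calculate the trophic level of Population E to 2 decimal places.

Population B: 1 + 1 = 2
Population C: 1 + 2 = 3
Population D: 1 + (0.41×3 + 0.59×2) = 3.41
Population E: 1 + (0.2×2 + 0.69×1 + 0.11×3.41) = 2.4651
Population F: 1 + 3.41 = 4.41
Population G: 1 + 2.4651 = 3.4651
Population H: 1 + 3.4651 = 4.4651

2.47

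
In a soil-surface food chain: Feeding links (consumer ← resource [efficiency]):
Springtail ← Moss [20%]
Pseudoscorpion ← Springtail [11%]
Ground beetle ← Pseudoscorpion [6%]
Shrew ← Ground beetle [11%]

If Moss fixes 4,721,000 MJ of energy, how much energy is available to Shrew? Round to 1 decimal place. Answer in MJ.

Springtail: 4721000 × 0.2 = 944200 MJ
Pseudoscorpion: 944200 × 0.11 = 103862 MJ
Ground beetle: 103862 × 0.06 = 6231.72 MJ
Shrew: 6231.72 × 0.11 = 685.4892 MJ

685.5 MJ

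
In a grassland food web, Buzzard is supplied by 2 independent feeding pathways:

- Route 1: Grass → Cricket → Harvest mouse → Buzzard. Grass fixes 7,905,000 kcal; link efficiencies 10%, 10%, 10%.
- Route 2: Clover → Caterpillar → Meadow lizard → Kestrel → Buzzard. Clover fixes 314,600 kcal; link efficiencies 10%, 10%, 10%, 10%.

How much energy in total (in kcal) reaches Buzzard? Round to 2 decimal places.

Route 1: 7905000 × 0.1 × 0.1 × 0.1 = 7905 kcal
Route 2: 314600 × 0.1 × 0.1 × 0.1 × 0.1 = 31.46 kcal
Total at Buzzard: 7905 + 31.46 = 7936.46 kcal

7936.46 kcal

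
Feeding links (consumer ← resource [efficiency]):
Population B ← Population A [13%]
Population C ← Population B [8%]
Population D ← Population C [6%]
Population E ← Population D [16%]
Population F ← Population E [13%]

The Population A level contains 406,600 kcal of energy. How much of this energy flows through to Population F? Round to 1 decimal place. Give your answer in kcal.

Population B: 406600 × 0.13 = 52858 kcal
Population C: 52858 × 0.08 = 4228.64 kcal
Population D: 4228.64 × 0.06 = 253.7184 kcal
Population E: 253.7184 × 0.16 = 40.594944 kcal
Population F: 40.594944 × 0.13 = 5.27734272 kcal

5.3 kcal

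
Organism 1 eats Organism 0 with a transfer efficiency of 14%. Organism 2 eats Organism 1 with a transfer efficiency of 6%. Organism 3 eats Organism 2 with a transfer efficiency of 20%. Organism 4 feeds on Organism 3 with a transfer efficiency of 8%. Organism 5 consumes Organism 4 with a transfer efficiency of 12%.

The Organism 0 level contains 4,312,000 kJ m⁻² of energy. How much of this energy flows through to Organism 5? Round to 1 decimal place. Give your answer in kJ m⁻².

69.5 kJ m⁻²

Organism 1: 4312000 × 0.14 = 603680 kJ m⁻²
Organism 2: 603680 × 0.06 = 36220.8 kJ m⁻²
Organism 3: 36220.8 × 0.2 = 7244.16 kJ m⁻²
Organism 4: 7244.16 × 0.08 = 579.5328 kJ m⁻²
Organism 5: 579.5328 × 0.12 = 69.543936 kJ m⁻²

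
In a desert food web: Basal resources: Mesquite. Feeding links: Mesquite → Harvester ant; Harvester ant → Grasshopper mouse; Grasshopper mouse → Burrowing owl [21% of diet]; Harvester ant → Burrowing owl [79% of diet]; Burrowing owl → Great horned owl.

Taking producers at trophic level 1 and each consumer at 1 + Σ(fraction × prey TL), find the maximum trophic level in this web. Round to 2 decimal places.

Harvester ant: 1 + 1 = 2
Grasshopper mouse: 1 + 2 = 3
Burrowing owl: 1 + (0.21×3 + 0.79×2) = 3.21
Great horned owl: 1 + 3.21 = 4.21

4.21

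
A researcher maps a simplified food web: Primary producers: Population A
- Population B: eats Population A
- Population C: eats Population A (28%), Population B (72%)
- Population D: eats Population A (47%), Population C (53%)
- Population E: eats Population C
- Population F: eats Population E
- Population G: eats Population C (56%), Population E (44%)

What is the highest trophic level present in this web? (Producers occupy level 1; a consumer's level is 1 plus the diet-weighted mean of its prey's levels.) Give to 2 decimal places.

4.72

Population B: 1 + 1 = 2
Population C: 1 + (0.28×1 + 0.72×2) = 2.72
Population D: 1 + (0.47×1 + 0.53×2.72) = 2.9116
Population E: 1 + 2.72 = 3.72
Population F: 1 + 3.72 = 4.72
Population G: 1 + (0.56×2.72 + 0.44×3.72) = 4.16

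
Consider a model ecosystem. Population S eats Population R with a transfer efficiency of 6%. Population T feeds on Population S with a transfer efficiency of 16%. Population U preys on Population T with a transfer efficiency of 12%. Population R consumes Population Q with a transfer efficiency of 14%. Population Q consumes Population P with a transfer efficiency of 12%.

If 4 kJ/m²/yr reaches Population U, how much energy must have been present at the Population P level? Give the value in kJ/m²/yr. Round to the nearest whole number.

Cumulative transfer efficiency: 0.12 × 0.14 × 0.06 × 0.16 × 0.12 = 0.0000193536
Population P energy = 4 / 0.0000193536 = 206680 kJ/m²/yr

206680 kJ/m²/yr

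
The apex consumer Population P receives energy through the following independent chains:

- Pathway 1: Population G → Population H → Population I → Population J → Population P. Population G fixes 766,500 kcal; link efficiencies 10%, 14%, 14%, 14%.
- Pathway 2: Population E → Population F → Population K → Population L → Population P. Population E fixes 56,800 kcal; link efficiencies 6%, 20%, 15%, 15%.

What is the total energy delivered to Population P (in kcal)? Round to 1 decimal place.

225.7 kcal

Pathway 1: 766500 × 0.1 × 0.14 × 0.14 × 0.14 = 210.3276 kcal
Pathway 2: 56800 × 0.06 × 0.2 × 0.15 × 0.15 = 15.336 kcal
Total at Population P: 210.3276 + 15.336 = 225.6636 kcal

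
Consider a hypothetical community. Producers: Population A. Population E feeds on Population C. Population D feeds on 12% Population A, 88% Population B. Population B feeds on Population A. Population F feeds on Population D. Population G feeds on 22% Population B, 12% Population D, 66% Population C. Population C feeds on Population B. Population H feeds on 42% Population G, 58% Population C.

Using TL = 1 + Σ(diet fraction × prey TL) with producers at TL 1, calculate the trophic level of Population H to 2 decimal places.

Population B: 1 + 1 = 2
Population C: 1 + 2 = 3
Population D: 1 + (0.12×1 + 0.88×2) = 2.88
Population E: 1 + 3 = 4
Population F: 1 + 2.88 = 3.88
Population G: 1 + (0.22×2 + 0.12×2.88 + 0.66×3) = 3.7656
Population H: 1 + (0.42×3.7656 + 0.58×3) = 4.321552

4.32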